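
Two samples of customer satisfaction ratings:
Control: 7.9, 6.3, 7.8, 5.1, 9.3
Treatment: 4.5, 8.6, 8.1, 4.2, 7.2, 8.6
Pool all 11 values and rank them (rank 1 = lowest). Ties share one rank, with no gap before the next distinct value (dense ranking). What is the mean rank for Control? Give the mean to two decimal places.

6.00

Sorted (ascending): 4.2, 4.5, 5.1, 6.3, 7.2, 7.8, 7.9, 8.1, 8.6, 8.6, 9.3
The 2 values of 8.6 share dense rank 9.
Remaining distinct values take the next consecutive integers.
Control values → pooled ranks: 7.9→7, 6.3→4, 7.8→6, 5.1→3, 9.3→10
Mean rank = (7 + 4 + 6 + 3 + 10) / 5 = 6.00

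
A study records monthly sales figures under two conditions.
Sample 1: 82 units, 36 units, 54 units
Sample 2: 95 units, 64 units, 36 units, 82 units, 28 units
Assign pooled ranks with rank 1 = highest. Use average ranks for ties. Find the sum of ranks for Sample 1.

Sorted (descending): 95, 82, 82, 64, 54, 36, 36, 28
The 2 values of 82 occupy positions 2–3 → average rank (2+3)/2 = 2.5.
The 2 values of 36 occupy positions 6–7 → average rank (6+7)/2 = 6.5.
Sample 1 values → pooled ranks: 82→2.5, 36→6.5, 54→5
Rank sum = 2.5 + 6.5 + 5 = 14

14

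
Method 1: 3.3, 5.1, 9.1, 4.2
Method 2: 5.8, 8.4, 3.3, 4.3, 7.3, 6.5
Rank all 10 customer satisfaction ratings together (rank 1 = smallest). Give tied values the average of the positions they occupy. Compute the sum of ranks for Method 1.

Sorted (ascending): 3.3, 3.3, 4.2, 4.3, 5.1, 5.8, 6.5, 7.3, 8.4, 9.1
The 2 values of 3.3 occupy positions 1–2 → average rank (1+2)/2 = 1.5.
Method 1 values → pooled ranks: 3.3→1.5, 5.1→5, 9.1→10, 4.2→3
Rank sum = 1.5 + 5 + 10 + 3 = 19.5

19.5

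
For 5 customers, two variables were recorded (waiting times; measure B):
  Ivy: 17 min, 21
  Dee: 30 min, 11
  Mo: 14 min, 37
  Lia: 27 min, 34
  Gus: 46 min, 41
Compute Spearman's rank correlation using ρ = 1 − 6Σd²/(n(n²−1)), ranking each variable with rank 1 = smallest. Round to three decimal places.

0.100

Ranks of variable 1: 2, 4, 1, 3, 5
Ranks of variable 2: 2, 1, 4, 3, 5
d = r₁ − r₂: 0, 3, -3, 0, 0
d²: 0, 9, 9, 0, 0; Σd² = 18
ρ = 1 − 6·18/(5·24) = 1 − 108/120 = 0.100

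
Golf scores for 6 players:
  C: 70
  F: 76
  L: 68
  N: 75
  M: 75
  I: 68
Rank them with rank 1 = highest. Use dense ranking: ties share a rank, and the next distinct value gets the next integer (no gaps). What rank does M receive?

Sorted (descending): 76, 75, 75, 70, 68, 68
The 2 values of 75 share dense rank 2.
The 2 values of 68 share dense rank 4.
Remaining distinct values take the next consecutive integers.
M has value 75 → rank 2.

2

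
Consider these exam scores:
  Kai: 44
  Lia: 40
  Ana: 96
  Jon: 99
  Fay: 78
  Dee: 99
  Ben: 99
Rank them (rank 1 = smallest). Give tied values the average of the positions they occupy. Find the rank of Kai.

Sorted (ascending): 40, 44, 78, 96, 99, 99, 99
The 3 values of 99 occupy positions 5–7 → average rank 6.
Kai has value 44 → rank 2.

2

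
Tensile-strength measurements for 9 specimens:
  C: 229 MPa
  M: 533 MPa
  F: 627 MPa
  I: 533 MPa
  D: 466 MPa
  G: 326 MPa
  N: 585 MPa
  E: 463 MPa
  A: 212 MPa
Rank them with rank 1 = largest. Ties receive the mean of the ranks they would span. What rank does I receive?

Sorted (descending): 627, 585, 533, 533, 466, 463, 326, 229, 212
The 2 values of 533 occupy positions 3–4 → average rank (3+4)/2 = 3.5.
I has value 533 MPa → rank 3.5.

3.5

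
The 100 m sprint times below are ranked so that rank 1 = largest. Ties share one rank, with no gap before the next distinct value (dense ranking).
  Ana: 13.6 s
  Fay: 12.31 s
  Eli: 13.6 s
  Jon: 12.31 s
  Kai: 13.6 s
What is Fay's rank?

2

Sorted (descending): 13.6, 13.6, 13.6, 12.31, 12.31
The 3 values of 13.6 share dense rank 1.
The 2 values of 12.31 share dense rank 2.
Fay has value 12.31 s → rank 2.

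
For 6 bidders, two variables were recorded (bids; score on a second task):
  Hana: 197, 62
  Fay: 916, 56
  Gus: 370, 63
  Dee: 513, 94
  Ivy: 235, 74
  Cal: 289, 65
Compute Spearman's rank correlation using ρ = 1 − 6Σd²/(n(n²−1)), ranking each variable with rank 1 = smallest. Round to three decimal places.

Ranks of variable 1: 1, 6, 4, 5, 2, 3
Ranks of variable 2: 2, 1, 3, 6, 5, 4
d = r₁ − r₂: -1, 5, 1, -1, -3, -1
d²: 1, 25, 1, 1, 9, 1; Σd² = 38
ρ = 1 − 6·38/(6·35) = 1 − 228/210 = -0.086

-0.086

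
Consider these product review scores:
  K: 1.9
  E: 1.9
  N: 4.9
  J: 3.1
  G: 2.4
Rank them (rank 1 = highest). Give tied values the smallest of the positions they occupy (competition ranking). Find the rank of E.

4

Sorted (descending): 4.9, 3.1, 2.4, 1.9, 1.9
The 2 values of 1.9 occupy positions 4–5 → each gets rank 4.
E has value 1.9 → rank 4.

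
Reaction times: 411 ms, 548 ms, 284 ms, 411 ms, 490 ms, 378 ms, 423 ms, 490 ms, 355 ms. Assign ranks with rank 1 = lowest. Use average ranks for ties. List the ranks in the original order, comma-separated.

4.5, 9, 1, 4.5, 7.5, 3, 6, 7.5, 2

Sorted (ascending): 284, 355, 378, 411, 411, 423, 490, 490, 548
The 2 values of 411 occupy positions 4–5 → average rank (4+5)/2 = 4.5.
The 2 values of 490 occupy positions 7–8 → average rank (7+8)/2 = 7.5.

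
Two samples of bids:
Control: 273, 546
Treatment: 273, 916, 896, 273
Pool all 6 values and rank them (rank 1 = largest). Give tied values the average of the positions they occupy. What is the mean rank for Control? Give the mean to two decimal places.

Sorted (descending): 916, 896, 546, 273, 273, 273
The 3 values of 273 occupy positions 4–6 → average rank 5.
Control values → pooled ranks: 273→5, 546→3
Mean rank = (5 + 3) / 2 = 4.00

4.00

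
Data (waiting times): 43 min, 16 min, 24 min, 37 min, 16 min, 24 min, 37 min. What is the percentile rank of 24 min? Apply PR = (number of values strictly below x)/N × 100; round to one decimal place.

28.6

N = 7.
Strictly below 24: 2. Equal to 24: 2.
PR = 2/7 × 100 = 28.6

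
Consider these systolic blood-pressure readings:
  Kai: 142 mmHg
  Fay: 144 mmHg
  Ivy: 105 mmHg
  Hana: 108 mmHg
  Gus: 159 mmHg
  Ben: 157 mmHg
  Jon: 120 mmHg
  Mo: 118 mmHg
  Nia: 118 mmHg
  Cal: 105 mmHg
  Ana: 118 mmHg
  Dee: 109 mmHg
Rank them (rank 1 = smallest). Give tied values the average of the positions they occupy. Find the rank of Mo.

Sorted (ascending): 105, 105, 108, 109, 118, 118, 118, 120, 142, 144, 157, 159
The 2 values of 105 occupy positions 1–2 → average rank (1+2)/2 = 1.5.
The 3 values of 118 occupy positions 5–7 → average rank 6.
Mo has value 118 mmHg → rank 6.

6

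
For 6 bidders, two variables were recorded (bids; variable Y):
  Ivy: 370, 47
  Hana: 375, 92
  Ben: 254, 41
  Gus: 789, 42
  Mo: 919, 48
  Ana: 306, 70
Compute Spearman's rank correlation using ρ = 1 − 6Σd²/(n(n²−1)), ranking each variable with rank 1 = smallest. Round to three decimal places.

0.257

Ranks of variable 1: 3, 4, 1, 5, 6, 2
Ranks of variable 2: 3, 6, 1, 2, 4, 5
d = r₁ − r₂: 0, -2, 0, 3, 2, -3
d²: 0, 4, 0, 9, 4, 9; Σd² = 26
ρ = 1 − 6·26/(6·35) = 1 − 156/210 = 0.257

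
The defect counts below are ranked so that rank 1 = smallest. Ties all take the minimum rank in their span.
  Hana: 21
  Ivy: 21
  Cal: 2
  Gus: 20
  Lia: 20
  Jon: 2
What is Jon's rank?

1

Sorted (ascending): 2, 2, 20, 20, 21, 21
The 2 values of 2 occupy positions 1–2 → each gets rank 1.
The 2 values of 20 occupy positions 3–4 → each gets rank 3.
The 2 values of 21 occupy positions 5–6 → each gets rank 5.
Jon has value 2 → rank 1.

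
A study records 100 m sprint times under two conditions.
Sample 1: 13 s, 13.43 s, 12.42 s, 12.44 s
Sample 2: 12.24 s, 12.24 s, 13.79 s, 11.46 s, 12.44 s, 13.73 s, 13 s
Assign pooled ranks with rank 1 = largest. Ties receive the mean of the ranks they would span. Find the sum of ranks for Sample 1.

Sorted (descending): 13.79, 13.73, 13.43, 13, 13, 12.44, 12.44, 12.42, 12.24, 12.24, 11.46
The 2 values of 13 occupy positions 4–5 → average rank (4+5)/2 = 4.5.
The 2 values of 12.44 occupy positions 6–7 → average rank (6+7)/2 = 6.5.
The 2 values of 12.24 occupy positions 9–10 → average rank (9+10)/2 = 9.5.
Sample 1 values → pooled ranks: 13→4.5, 13.43→3, 12.42→8, 12.44→6.5
Rank sum = 4.5 + 3 + 8 + 6.5 = 22

22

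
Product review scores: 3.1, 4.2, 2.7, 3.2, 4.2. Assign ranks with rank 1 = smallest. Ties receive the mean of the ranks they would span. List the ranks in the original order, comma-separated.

Sorted (ascending): 2.7, 3.1, 3.2, 4.2, 4.2
The 2 values of 4.2 occupy positions 4–5 → average rank (4+5)/2 = 4.5.

2, 4.5, 1, 3, 4.5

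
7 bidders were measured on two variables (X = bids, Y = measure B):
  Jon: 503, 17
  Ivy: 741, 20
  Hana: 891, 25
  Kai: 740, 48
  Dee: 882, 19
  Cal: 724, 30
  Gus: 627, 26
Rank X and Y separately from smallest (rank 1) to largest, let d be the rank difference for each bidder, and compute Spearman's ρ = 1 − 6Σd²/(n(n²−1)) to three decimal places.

0.000

Ranks of variable 1: 1, 5, 7, 4, 6, 3, 2
Ranks of variable 2: 1, 3, 4, 7, 2, 6, 5
d = r₁ − r₂: 0, 2, 3, -3, 4, -3, -3
d²: 0, 4, 9, 9, 16, 9, 9; Σd² = 56
ρ = 1 − 6·56/(7·48) = 1 − 336/336 = 0.000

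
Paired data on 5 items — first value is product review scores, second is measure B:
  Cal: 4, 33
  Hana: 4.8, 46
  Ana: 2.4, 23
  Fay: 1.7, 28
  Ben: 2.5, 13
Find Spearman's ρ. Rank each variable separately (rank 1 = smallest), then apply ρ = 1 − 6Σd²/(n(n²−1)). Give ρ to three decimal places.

0.600

Ranks of variable 1: 4, 5, 2, 1, 3
Ranks of variable 2: 4, 5, 2, 3, 1
d = r₁ − r₂: 0, 0, 0, -2, 2
d²: 0, 0, 0, 4, 4; Σd² = 8
ρ = 1 − 6·8/(5·24) = 1 − 48/120 = 0.600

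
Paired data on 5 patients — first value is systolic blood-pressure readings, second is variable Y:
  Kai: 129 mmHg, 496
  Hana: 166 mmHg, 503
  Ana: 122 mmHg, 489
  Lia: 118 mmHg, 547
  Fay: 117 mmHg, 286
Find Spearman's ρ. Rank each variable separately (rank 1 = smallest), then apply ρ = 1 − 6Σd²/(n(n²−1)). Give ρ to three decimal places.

0.400

Ranks of variable 1: 4, 5, 3, 2, 1
Ranks of variable 2: 3, 4, 2, 5, 1
d = r₁ − r₂: 1, 1, 1, -3, 0
d²: 1, 1, 1, 9, 0; Σd² = 12
ρ = 1 − 6·12/(5·24) = 1 − 72/120 = 0.400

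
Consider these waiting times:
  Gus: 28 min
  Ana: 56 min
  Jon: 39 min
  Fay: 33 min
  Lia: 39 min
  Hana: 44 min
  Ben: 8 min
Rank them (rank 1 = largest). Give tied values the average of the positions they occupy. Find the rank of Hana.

2

Sorted (descending): 56, 44, 39, 39, 33, 28, 8
The 2 values of 39 occupy positions 3–4 → average rank (3+4)/2 = 3.5.
Hana has value 44 min → rank 2.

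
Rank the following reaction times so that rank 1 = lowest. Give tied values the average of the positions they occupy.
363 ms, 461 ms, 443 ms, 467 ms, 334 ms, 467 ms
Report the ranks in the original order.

2, 4, 3, 5.5, 1, 5.5

Sorted (ascending): 334, 363, 443, 461, 467, 467
The 2 values of 467 occupy positions 5–6 → average rank (5+6)/2 = 5.5.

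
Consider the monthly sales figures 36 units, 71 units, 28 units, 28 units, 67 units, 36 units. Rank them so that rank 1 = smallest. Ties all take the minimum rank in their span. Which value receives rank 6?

Sorted (ascending): 28, 28, 36, 36, 67, 71
The 2 values of 28 occupy positions 1–2 → each gets rank 1.
The 2 values of 36 occupy positions 3–4 → each gets rank 3.
Rank 6 → value 71.

71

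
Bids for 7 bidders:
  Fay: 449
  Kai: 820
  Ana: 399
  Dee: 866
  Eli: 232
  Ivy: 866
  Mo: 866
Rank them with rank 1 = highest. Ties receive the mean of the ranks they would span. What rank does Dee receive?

2

Sorted (descending): 866, 866, 866, 820, 449, 399, 232
The 3 values of 866 occupy positions 1–3 → average rank 2.
Dee has value 866 → rank 2.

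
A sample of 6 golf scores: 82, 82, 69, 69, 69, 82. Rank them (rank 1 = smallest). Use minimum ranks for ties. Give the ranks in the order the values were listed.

Sorted (ascending): 69, 69, 69, 82, 82, 82
The 3 values of 69 occupy positions 1–3 → each gets rank 1.
The 3 values of 82 occupy positions 4–6 → each gets rank 4.

4, 4, 1, 1, 1, 4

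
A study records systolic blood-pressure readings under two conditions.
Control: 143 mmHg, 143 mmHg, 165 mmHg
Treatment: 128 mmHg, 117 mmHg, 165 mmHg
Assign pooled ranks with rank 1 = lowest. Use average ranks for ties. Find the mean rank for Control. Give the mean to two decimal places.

4.17

Sorted (ascending): 117, 128, 143, 143, 165, 165
The 2 values of 143 occupy positions 3–4 → average rank (3+4)/2 = 3.5.
The 2 values of 165 occupy positions 5–6 → average rank (5+6)/2 = 5.5.
Control values → pooled ranks: 143→3.5, 143→3.5, 165→5.5
Mean rank = (3.5 + 3.5 + 5.5) / 3 = 4.17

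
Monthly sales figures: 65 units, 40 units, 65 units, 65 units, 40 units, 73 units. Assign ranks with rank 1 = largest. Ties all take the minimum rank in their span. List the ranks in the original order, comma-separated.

2, 5, 2, 2, 5, 1

Sorted (descending): 73, 65, 65, 65, 40, 40
The 3 values of 65 occupy positions 2–4 → each gets rank 2.
The 2 values of 40 occupy positions 5–6 → each gets rank 5.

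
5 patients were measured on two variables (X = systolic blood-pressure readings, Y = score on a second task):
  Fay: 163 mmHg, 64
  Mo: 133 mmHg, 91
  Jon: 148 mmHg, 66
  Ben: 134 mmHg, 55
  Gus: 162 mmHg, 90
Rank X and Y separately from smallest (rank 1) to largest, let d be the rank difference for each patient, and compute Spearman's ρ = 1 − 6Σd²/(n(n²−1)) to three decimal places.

-0.300

Ranks of variable 1: 5, 1, 3, 2, 4
Ranks of variable 2: 2, 5, 3, 1, 4
d = r₁ − r₂: 3, -4, 0, 1, 0
d²: 9, 16, 0, 1, 0; Σd² = 26
ρ = 1 − 6·26/(5·24) = 1 − 156/120 = -0.300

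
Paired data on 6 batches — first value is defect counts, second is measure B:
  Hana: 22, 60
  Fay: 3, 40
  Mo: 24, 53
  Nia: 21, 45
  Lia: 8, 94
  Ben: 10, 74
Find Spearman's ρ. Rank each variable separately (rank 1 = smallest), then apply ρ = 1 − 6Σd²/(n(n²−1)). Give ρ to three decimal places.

0.029

Ranks of variable 1: 5, 1, 6, 4, 2, 3
Ranks of variable 2: 4, 1, 3, 2, 6, 5
d = r₁ − r₂: 1, 0, 3, 2, -4, -2
d²: 1, 0, 9, 4, 16, 4; Σd² = 34
ρ = 1 − 6·34/(6·35) = 1 − 204/210 = 0.029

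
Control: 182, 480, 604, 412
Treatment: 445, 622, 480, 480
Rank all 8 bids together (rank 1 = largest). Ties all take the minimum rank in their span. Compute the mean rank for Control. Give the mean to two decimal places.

Sorted (descending): 622, 604, 480, 480, 480, 445, 412, 182
The 3 values of 480 occupy positions 3–5 → each gets rank 3.
Control values → pooled ranks: 182→8, 480→3, 604→2, 412→7
Mean rank = (8 + 3 + 2 + 7) / 4 = 5.00

5.00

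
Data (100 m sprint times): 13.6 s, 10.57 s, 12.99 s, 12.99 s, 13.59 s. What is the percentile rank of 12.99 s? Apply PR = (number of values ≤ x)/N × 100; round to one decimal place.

60.0

N = 5.
Strictly below 12.99: 1. Equal to 12.99: 2.
PR = 3/5 × 100 = 60.0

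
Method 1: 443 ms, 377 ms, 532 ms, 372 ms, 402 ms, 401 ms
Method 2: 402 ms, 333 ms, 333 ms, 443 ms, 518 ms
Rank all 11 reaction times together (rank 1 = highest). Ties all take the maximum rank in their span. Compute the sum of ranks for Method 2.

Sorted (descending): 532, 518, 443, 443, 402, 402, 401, 377, 372, 333, 333
The 2 values of 443 occupy positions 3–4 → each gets rank 4.
The 2 values of 402 occupy positions 5–6 → each gets rank 6.
The 2 values of 333 occupy positions 10–11 → each gets rank 11.
Method 2 values → pooled ranks: 402→6, 333→11, 333→11, 443→4, 518→2
Rank sum = 6 + 11 + 11 + 4 + 2 = 34

34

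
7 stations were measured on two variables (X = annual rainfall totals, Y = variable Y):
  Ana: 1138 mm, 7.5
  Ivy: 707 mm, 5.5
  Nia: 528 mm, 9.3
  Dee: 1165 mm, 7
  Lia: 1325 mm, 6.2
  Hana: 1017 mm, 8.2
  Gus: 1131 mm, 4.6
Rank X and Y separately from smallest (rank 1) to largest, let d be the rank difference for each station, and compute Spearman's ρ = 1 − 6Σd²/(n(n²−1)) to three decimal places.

-0.321

Ranks of variable 1: 5, 2, 1, 6, 7, 3, 4
Ranks of variable 2: 5, 2, 7, 4, 3, 6, 1
d = r₁ − r₂: 0, 0, -6, 2, 4, -3, 3
d²: 0, 0, 36, 4, 16, 9, 9; Σd² = 74
ρ = 1 − 6·74/(7·48) = 1 − 444/336 = -0.321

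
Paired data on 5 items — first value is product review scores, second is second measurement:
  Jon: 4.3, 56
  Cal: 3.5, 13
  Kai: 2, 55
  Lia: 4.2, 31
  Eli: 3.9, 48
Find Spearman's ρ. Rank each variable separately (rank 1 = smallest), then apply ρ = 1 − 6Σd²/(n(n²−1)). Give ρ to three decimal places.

Ranks of variable 1: 5, 2, 1, 4, 3
Ranks of variable 2: 5, 1, 4, 2, 3
d = r₁ − r₂: 0, 1, -3, 2, 0
d²: 0, 1, 9, 4, 0; Σd² = 14
ρ = 1 − 6·14/(5·24) = 1 − 84/120 = 0.300

0.300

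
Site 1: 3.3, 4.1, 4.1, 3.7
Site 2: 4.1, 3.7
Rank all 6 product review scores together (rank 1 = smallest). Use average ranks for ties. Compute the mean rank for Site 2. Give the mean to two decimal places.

Sorted (ascending): 3.3, 3.7, 3.7, 4.1, 4.1, 4.1
The 2 values of 3.7 occupy positions 2–3 → average rank (2+3)/2 = 2.5.
The 3 values of 4.1 occupy positions 4–6 → average rank 5.
Site 2 values → pooled ranks: 4.1→5, 3.7→2.5
Mean rank = (5 + 2.5) / 2 = 3.75

3.75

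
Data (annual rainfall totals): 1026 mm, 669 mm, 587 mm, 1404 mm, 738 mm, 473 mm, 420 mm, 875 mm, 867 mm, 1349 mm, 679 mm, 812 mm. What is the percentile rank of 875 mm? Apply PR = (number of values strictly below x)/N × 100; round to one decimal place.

N = 12.
Strictly below 875: 8. Equal to 875: 1.
PR = 8/12 × 100 = 66.7

66.7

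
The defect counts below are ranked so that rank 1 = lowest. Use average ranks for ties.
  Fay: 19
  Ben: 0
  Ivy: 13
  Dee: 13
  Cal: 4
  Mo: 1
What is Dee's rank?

4.5

Sorted (ascending): 0, 1, 4, 13, 13, 19
The 2 values of 13 occupy positions 4–5 → average rank (4+5)/2 = 4.5.
Dee has value 13 → rank 4.5.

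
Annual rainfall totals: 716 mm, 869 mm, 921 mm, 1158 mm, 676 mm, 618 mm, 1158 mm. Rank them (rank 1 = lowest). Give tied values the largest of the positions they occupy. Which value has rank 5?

Sorted (ascending): 618, 676, 716, 869, 921, 1158, 1158
The 2 values of 1158 occupy positions 6–7 → each gets rank 7.
Rank 5 → value 921.

921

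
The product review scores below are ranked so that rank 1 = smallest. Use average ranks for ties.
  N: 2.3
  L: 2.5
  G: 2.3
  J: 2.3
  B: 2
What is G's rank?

3

Sorted (ascending): 2, 2.3, 2.3, 2.3, 2.5
The 3 values of 2.3 occupy positions 2–4 → average rank 3.
G has value 2.3 → rank 3.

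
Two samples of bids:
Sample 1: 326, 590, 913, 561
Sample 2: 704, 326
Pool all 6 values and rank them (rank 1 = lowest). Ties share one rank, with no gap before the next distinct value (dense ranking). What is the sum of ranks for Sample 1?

Sorted (ascending): 326, 326, 561, 590, 704, 913
The 2 values of 326 share dense rank 1.
Remaining distinct values take the next consecutive integers.
Sample 1 values → pooled ranks: 326→1, 590→3, 913→5, 561→2
Rank sum = 1 + 3 + 5 + 2 = 11

11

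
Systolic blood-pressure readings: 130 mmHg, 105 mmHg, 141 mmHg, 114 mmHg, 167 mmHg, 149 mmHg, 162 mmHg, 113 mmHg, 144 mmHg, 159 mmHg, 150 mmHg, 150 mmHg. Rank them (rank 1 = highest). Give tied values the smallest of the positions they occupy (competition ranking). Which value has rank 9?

Sorted (descending): 167, 162, 159, 150, 150, 149, 144, 141, 130, 114, 113, 105
The 2 values of 150 occupy positions 4–5 → each gets rank 4.
Rank 9 → value 130.

130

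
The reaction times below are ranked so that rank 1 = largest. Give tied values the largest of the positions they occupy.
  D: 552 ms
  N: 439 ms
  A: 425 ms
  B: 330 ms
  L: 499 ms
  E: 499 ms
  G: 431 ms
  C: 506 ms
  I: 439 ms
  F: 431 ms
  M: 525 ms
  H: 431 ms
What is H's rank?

10

Sorted (descending): 552, 525, 506, 499, 499, 439, 439, 431, 431, 431, 425, 330
The 2 values of 499 occupy positions 4–5 → each gets rank 5.
The 2 values of 439 occupy positions 6–7 → each gets rank 7.
The 3 values of 431 occupy positions 8–10 → each gets rank 10.
H has value 431 ms → rank 10.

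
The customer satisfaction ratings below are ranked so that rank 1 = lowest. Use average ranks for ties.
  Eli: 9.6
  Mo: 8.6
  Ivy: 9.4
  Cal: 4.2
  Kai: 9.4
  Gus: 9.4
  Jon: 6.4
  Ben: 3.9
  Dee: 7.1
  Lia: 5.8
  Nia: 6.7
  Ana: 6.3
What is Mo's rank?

Sorted (ascending): 3.9, 4.2, 5.8, 6.3, 6.4, 6.7, 7.1, 8.6, 9.4, 9.4, 9.4, 9.6
The 3 values of 9.4 occupy positions 9–11 → average rank 10.
Mo has value 8.6 → rank 8.

8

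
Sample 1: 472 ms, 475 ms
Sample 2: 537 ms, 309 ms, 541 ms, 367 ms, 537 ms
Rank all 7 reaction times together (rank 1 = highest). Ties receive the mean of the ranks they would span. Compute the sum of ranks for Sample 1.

9

Sorted (descending): 541, 537, 537, 475, 472, 367, 309
The 2 values of 537 occupy positions 2–3 → average rank (2+3)/2 = 2.5.
Sample 1 values → pooled ranks: 472→5, 475→4
Rank sum = 5 + 4 = 9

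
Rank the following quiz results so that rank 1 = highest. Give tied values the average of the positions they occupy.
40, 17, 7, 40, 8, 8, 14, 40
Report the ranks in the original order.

Sorted (descending): 40, 40, 40, 17, 14, 8, 8, 7
The 3 values of 40 occupy positions 1–3 → average rank 2.
The 2 values of 8 occupy positions 6–7 → average rank (6+7)/2 = 6.5.

2, 4, 8, 2, 6.5, 6.5, 5, 2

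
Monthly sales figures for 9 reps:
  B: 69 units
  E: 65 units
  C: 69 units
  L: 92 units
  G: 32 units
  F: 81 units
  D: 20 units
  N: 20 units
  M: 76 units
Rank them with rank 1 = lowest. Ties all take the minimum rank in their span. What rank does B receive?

5

Sorted (ascending): 20, 20, 32, 65, 69, 69, 76, 81, 92
The 2 values of 20 occupy positions 1–2 → each gets rank 1.
The 2 values of 69 occupy positions 5–6 → each gets rank 5.
B has value 69 units → rank 5.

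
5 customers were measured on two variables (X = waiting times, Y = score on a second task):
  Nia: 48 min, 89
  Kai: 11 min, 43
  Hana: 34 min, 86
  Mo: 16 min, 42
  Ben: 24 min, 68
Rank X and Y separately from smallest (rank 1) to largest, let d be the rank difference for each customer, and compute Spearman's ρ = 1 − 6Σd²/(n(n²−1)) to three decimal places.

Ranks of variable 1: 5, 1, 4, 2, 3
Ranks of variable 2: 5, 2, 4, 1, 3
d = r₁ − r₂: 0, -1, 0, 1, 0
d²: 0, 1, 0, 1, 0; Σd² = 2
ρ = 1 − 6·2/(5·24) = 1 − 12/120 = 0.900

0.900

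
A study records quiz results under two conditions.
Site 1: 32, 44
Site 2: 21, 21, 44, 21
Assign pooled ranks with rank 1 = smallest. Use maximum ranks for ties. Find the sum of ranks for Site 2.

15

Sorted (ascending): 21, 21, 21, 32, 44, 44
The 3 values of 21 occupy positions 1–3 → each gets rank 3.
The 2 values of 44 occupy positions 5–6 → each gets rank 6.
Site 2 values → pooled ranks: 21→3, 21→3, 44→6, 21→3
Rank sum = 3 + 3 + 6 + 3 = 15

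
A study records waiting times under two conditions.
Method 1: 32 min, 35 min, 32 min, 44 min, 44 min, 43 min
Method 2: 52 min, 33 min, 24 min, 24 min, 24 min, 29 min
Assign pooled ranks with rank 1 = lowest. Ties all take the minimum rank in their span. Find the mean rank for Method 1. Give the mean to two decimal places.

7.83

Sorted (ascending): 24, 24, 24, 29, 32, 32, 33, 35, 43, 44, 44, 52
The 3 values of 24 occupy positions 1–3 → each gets rank 1.
The 2 values of 32 occupy positions 5–6 → each gets rank 5.
The 2 values of 44 occupy positions 10–11 → each gets rank 10.
Method 1 values → pooled ranks: 32→5, 35→8, 32→5, 44→10, 44→10, 43→9
Mean rank = (5 + 8 + 5 + 10 + 10 + 9) / 6 = 7.83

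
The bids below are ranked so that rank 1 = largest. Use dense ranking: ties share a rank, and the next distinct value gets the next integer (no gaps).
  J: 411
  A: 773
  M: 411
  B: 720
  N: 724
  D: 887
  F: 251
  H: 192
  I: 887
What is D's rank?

1

Sorted (descending): 887, 887, 773, 724, 720, 411, 411, 251, 192
The 2 values of 887 share dense rank 1.
The 2 values of 411 share dense rank 5.
Remaining distinct values take the next consecutive integers.
D has value 887 → rank 1.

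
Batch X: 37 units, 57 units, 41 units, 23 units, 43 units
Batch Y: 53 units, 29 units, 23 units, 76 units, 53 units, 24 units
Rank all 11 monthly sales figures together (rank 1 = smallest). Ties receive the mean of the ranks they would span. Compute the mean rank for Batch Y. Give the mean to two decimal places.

Sorted (ascending): 23, 23, 24, 29, 37, 41, 43, 53, 53, 57, 76
The 2 values of 23 occupy positions 1–2 → average rank (1+2)/2 = 1.5.
The 2 values of 53 occupy positions 8–9 → average rank (8+9)/2 = 8.5.
Batch Y values → pooled ranks: 53→8.5, 29→4, 23→1.5, 76→11, 53→8.5, 24→3
Mean rank = (8.5 + 4 + 1.5 + 11 + 8.5 + 3) / 6 = 6.08

6.08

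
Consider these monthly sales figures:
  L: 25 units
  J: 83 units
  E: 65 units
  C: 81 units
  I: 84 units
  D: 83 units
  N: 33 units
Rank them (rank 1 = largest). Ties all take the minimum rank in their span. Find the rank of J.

Sorted (descending): 84, 83, 83, 81, 65, 33, 25
The 2 values of 83 occupy positions 2–3 → each gets rank 2.
J has value 83 units → rank 2.

2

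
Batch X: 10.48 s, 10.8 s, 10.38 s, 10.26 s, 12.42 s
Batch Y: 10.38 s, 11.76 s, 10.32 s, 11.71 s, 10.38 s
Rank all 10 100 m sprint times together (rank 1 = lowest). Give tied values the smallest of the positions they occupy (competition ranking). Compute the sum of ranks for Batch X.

27

Sorted (ascending): 10.26, 10.32, 10.38, 10.38, 10.38, 10.48, 10.8, 11.71, 11.76, 12.42
The 3 values of 10.38 occupy positions 3–5 → each gets rank 3.
Batch X values → pooled ranks: 10.48→6, 10.8→7, 10.38→3, 10.26→1, 12.42→10
Rank sum = 6 + 7 + 3 + 1 + 10 = 27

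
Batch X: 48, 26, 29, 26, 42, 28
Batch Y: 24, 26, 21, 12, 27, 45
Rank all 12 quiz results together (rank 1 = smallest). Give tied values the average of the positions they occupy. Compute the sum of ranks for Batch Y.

Sorted (ascending): 12, 21, 24, 26, 26, 26, 27, 28, 29, 42, 45, 48
The 3 values of 26 occupy positions 4–6 → average rank 5.
Batch Y values → pooled ranks: 24→3, 26→5, 21→2, 12→1, 27→7, 45→11
Rank sum = 3 + 5 + 2 + 1 + 7 + 11 = 29

29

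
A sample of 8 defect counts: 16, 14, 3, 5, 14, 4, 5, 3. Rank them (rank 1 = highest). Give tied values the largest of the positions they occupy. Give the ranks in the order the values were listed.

1, 3, 8, 5, 3, 6, 5, 8

Sorted (descending): 16, 14, 14, 5, 5, 4, 3, 3
The 2 values of 14 occupy positions 2–3 → each gets rank 3.
The 2 values of 5 occupy positions 4–5 → each gets rank 5.
The 2 values of 3 occupy positions 7–8 → each gets rank 8.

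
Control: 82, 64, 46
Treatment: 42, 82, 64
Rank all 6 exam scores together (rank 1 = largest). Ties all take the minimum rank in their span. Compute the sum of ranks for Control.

Sorted (descending): 82, 82, 64, 64, 46, 42
The 2 values of 82 occupy positions 1–2 → each gets rank 1.
The 2 values of 64 occupy positions 3–4 → each gets rank 3.
Control values → pooled ranks: 82→1, 64→3, 46→5
Rank sum = 1 + 3 + 5 = 9

9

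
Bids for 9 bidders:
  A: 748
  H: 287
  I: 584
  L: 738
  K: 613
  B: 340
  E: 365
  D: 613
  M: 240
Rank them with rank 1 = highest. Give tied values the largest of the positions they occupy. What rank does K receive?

Sorted (descending): 748, 738, 613, 613, 584, 365, 340, 287, 240
The 2 values of 613 occupy positions 3–4 → each gets rank 4.
K has value 613 → rank 4.

4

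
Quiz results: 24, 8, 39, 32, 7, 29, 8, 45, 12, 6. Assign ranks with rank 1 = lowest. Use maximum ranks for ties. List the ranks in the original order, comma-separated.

Sorted (ascending): 6, 7, 8, 8, 12, 24, 29, 32, 39, 45
The 2 values of 8 occupy positions 3–4 → each gets rank 4.

6, 4, 9, 8, 2, 7, 4, 10, 5, 1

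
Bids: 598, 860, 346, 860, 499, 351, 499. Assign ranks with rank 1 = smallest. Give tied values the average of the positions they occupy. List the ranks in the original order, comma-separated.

Sorted (ascending): 346, 351, 499, 499, 598, 860, 860
The 2 values of 499 occupy positions 3–4 → average rank (3+4)/2 = 3.5.
The 2 values of 860 occupy positions 6–7 → average rank (6+7)/2 = 6.5.

5, 6.5, 1, 6.5, 3.5, 2, 3.5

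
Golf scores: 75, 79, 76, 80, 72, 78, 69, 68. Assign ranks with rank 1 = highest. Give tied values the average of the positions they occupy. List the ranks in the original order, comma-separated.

Sorted (descending): 80, 79, 78, 76, 75, 72, 69, 68
No ties — each value takes its position as its rank.

5, 2, 4, 1, 6, 3, 7, 8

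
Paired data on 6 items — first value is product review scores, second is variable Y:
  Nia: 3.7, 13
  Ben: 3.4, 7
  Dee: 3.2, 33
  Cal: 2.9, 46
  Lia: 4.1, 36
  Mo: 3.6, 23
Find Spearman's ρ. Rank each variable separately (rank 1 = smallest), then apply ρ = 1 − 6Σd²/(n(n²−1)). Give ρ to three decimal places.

Ranks of variable 1: 5, 3, 2, 1, 6, 4
Ranks of variable 2: 2, 1, 4, 6, 5, 3
d = r₁ − r₂: 3, 2, -2, -5, 1, 1
d²: 9, 4, 4, 25, 1, 1; Σd² = 44
ρ = 1 − 6·44/(6·35) = 1 − 264/210 = -0.257

-0.257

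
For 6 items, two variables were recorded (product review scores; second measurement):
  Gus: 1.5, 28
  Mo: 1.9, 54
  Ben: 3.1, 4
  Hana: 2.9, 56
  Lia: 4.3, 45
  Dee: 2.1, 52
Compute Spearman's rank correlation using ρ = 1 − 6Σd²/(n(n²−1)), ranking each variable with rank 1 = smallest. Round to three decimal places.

Ranks of variable 1: 1, 2, 5, 4, 6, 3
Ranks of variable 2: 2, 5, 1, 6, 3, 4
d = r₁ − r₂: -1, -3, 4, -2, 3, -1
d²: 1, 9, 16, 4, 9, 1; Σd² = 40
ρ = 1 − 6·40/(6·35) = 1 − 240/210 = -0.143

-0.143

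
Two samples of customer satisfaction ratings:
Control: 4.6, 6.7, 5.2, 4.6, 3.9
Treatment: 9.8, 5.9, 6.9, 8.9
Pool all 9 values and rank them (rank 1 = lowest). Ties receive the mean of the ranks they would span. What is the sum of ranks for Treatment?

Sorted (ascending): 3.9, 4.6, 4.6, 5.2, 5.9, 6.7, 6.9, 8.9, 9.8
The 2 values of 4.6 occupy positions 2–3 → average rank (2+3)/2 = 2.5.
Treatment values → pooled ranks: 9.8→9, 5.9→5, 6.9→7, 8.9→8
Rank sum = 9 + 5 + 7 + 8 = 29

29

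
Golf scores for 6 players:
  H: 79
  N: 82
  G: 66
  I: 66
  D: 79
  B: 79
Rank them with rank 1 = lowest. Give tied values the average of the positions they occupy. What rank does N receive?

6

Sorted (ascending): 66, 66, 79, 79, 79, 82
The 2 values of 66 occupy positions 1–2 → average rank (1+2)/2 = 1.5.
The 3 values of 79 occupy positions 3–5 → average rank 4.
N has value 82 → rank 6.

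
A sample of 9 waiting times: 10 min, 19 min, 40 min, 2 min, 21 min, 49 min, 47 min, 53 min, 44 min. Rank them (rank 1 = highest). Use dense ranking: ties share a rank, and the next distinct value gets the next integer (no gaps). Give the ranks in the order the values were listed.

8, 7, 5, 9, 6, 2, 3, 1, 4

Sorted (descending): 53, 49, 47, 44, 40, 21, 19, 10, 2
No ties — each value takes its position as its rank.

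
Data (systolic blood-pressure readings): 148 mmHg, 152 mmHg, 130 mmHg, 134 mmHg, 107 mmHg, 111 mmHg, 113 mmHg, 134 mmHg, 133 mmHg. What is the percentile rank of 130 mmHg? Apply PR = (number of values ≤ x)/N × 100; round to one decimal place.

N = 9.
Strictly below 130: 3. Equal to 130: 1.
PR = 4/9 × 100 = 44.4

44.4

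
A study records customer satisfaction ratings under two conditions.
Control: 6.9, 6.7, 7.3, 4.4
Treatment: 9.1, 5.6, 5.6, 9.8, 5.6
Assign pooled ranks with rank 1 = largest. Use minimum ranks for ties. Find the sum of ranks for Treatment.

Sorted (descending): 9.8, 9.1, 7.3, 6.9, 6.7, 5.6, 5.6, 5.6, 4.4
The 3 values of 5.6 occupy positions 6–8 → each gets rank 6.
Treatment values → pooled ranks: 9.1→2, 5.6→6, 5.6→6, 9.8→1, 5.6→6
Rank sum = 2 + 6 + 6 + 1 + 6 = 21

21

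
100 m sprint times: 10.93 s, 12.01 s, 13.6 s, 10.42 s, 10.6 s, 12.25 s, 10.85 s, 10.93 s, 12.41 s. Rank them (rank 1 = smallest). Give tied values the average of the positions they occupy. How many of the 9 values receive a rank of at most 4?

3

Sorted (ascending): 10.42, 10.6, 10.85, 10.93, 10.93, 12.01, 12.25, 12.41, 13.6
The 2 values of 10.93 occupy positions 4–5 → average rank (4+5)/2 = 4.5.
Ranks ≤ 4: {1, 2, 3} → 3 values.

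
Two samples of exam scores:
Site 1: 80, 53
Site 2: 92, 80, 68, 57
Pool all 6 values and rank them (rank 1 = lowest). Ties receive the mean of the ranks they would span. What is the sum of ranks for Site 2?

Sorted (ascending): 53, 57, 68, 80, 80, 92
The 2 values of 80 occupy positions 4–5 → average rank (4+5)/2 = 4.5.
Site 2 values → pooled ranks: 92→6, 80→4.5, 68→3, 57→2
Rank sum = 6 + 4.5 + 3 + 2 = 15.5

15.5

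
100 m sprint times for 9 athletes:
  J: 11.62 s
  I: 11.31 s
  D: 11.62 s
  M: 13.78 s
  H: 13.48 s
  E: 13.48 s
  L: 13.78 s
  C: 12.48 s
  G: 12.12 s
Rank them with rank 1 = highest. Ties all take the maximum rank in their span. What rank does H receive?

4

Sorted (descending): 13.78, 13.78, 13.48, 13.48, 12.48, 12.12, 11.62, 11.62, 11.31
The 2 values of 13.78 occupy positions 1–2 → each gets rank 2.
The 2 values of 13.48 occupy positions 3–4 → each gets rank 4.
The 2 values of 11.62 occupy positions 7–8 → each gets rank 8.
H has value 13.48 s → rank 4.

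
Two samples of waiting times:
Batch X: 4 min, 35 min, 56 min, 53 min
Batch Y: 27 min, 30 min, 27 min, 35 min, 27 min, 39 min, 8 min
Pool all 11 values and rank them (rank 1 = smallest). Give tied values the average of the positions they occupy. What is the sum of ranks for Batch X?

Sorted (ascending): 4, 8, 27, 27, 27, 30, 35, 35, 39, 53, 56
The 3 values of 27 occupy positions 3–5 → average rank 4.
The 2 values of 35 occupy positions 7–8 → average rank (7+8)/2 = 7.5.
Batch X values → pooled ranks: 4→1, 35→7.5, 56→11, 53→10
Rank sum = 1 + 7.5 + 11 + 10 = 29.5

29.5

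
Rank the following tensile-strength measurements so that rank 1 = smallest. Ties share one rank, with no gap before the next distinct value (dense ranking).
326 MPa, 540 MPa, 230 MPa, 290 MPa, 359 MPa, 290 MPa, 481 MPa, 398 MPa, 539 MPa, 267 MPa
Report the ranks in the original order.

4, 9, 1, 3, 5, 3, 7, 6, 8, 2

Sorted (ascending): 230, 267, 290, 290, 326, 359, 398, 481, 539, 540
The 2 values of 290 share dense rank 3.
Remaining distinct values take the next consecutive integers.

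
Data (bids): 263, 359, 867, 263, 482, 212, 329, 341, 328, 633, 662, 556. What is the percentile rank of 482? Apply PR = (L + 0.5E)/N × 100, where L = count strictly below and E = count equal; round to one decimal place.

N = 12.
Strictly below 482: 7. Equal to 482: 1.
PR = (7 + 0.5·1)/12 × 100 = 62.5

62.5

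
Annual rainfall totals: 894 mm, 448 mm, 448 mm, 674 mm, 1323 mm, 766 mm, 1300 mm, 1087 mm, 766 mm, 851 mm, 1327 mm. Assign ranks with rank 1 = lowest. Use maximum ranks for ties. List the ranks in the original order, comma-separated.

Sorted (ascending): 448, 448, 674, 766, 766, 851, 894, 1087, 1300, 1323, 1327
The 2 values of 448 occupy positions 1–2 → each gets rank 2.
The 2 values of 766 occupy positions 4–5 → each gets rank 5.

7, 2, 2, 3, 10, 5, 9, 8, 5, 6, 11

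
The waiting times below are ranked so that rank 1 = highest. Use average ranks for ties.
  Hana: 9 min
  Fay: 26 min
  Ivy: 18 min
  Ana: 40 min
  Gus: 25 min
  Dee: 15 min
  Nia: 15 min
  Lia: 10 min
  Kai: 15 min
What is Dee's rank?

Sorted (descending): 40, 26, 25, 18, 15, 15, 15, 10, 9
The 3 values of 15 occupy positions 5–7 → average rank 6.
Dee has value 15 min → rank 6.

6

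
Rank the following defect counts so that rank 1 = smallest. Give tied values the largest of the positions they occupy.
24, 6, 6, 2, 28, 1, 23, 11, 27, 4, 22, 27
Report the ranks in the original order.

Sorted (ascending): 1, 2, 4, 6, 6, 11, 22, 23, 24, 27, 27, 28
The 2 values of 6 occupy positions 4–5 → each gets rank 5.
The 2 values of 27 occupy positions 10–11 → each gets rank 11.

9, 5, 5, 2, 12, 1, 8, 6, 11, 3, 7, 11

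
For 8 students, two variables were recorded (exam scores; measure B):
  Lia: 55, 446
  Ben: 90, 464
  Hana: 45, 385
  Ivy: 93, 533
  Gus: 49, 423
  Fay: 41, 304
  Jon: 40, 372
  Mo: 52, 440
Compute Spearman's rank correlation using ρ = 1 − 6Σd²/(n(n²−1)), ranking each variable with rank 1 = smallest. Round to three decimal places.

Ranks of variable 1: 6, 7, 3, 8, 4, 2, 1, 5
Ranks of variable 2: 6, 7, 3, 8, 4, 1, 2, 5
d = r₁ − r₂: 0, 0, 0, 0, 0, 1, -1, 0
d²: 0, 0, 0, 0, 0, 1, 1, 0; Σd² = 2
ρ = 1 − 6·2/(8·63) = 1 − 12/504 = 0.976

0.976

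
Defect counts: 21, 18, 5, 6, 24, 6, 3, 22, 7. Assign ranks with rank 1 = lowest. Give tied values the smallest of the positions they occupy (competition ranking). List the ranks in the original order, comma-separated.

Sorted (ascending): 3, 5, 6, 6, 7, 18, 21, 22, 24
The 2 values of 6 occupy positions 3–4 → each gets rank 3.

7, 6, 2, 3, 9, 3, 1, 8, 5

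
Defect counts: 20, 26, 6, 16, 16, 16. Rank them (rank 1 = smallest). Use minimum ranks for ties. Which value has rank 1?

6

Sorted (ascending): 6, 16, 16, 16, 20, 26
The 3 values of 16 occupy positions 2–4 → each gets rank 2.
Rank 1 → value 6.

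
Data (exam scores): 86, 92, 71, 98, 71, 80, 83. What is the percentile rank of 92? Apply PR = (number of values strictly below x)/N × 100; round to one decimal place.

71.4

N = 7.
Strictly below 92: 5. Equal to 92: 1.
PR = 5/7 × 100 = 71.4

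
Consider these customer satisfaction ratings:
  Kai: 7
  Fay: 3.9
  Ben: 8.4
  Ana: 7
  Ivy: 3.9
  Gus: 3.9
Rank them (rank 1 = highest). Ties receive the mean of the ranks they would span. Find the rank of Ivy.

5

Sorted (descending): 8.4, 7, 7, 3.9, 3.9, 3.9
The 2 values of 7 occupy positions 2–3 → average rank (2+3)/2 = 2.5.
The 3 values of 3.9 occupy positions 4–6 → average rank 5.
Ivy has value 3.9 → rank 5.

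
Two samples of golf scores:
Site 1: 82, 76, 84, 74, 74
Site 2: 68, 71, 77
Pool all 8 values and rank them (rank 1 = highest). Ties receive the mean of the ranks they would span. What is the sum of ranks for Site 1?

Sorted (descending): 84, 82, 77, 76, 74, 74, 71, 68
The 2 values of 74 occupy positions 5–6 → average rank (5+6)/2 = 5.5.
Site 1 values → pooled ranks: 82→2, 76→4, 84→1, 74→5.5, 74→5.5
Rank sum = 2 + 4 + 1 + 5.5 + 5.5 = 18

18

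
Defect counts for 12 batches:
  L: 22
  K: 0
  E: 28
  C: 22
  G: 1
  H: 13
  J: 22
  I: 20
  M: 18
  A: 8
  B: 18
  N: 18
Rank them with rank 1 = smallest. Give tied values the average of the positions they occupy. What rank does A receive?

Sorted (ascending): 0, 1, 8, 13, 18, 18, 18, 20, 22, 22, 22, 28
The 3 values of 18 occupy positions 5–7 → average rank 6.
The 3 values of 22 occupy positions 9–11 → average rank 10.
A has value 8 → rank 3.

3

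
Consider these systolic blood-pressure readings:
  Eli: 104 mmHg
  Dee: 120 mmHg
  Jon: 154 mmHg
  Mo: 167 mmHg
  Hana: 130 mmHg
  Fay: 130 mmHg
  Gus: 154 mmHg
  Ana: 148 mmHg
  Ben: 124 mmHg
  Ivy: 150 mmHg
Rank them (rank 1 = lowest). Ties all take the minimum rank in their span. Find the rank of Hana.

4

Sorted (ascending): 104, 120, 124, 130, 130, 148, 150, 154, 154, 167
The 2 values of 130 occupy positions 4–5 → each gets rank 4.
The 2 values of 154 occupy positions 8–9 → each gets rank 8.
Hana has value 130 mmHg → rank 4.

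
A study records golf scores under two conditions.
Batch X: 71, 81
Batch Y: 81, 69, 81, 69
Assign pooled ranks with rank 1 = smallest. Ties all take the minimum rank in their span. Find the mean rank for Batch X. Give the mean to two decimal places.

3.50

Sorted (ascending): 69, 69, 71, 81, 81, 81
The 2 values of 69 occupy positions 1–2 → each gets rank 1.
The 3 values of 81 occupy positions 4–6 → each gets rank 4.
Batch X values → pooled ranks: 71→3, 81→4
Mean rank = (3 + 4) / 2 = 3.50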